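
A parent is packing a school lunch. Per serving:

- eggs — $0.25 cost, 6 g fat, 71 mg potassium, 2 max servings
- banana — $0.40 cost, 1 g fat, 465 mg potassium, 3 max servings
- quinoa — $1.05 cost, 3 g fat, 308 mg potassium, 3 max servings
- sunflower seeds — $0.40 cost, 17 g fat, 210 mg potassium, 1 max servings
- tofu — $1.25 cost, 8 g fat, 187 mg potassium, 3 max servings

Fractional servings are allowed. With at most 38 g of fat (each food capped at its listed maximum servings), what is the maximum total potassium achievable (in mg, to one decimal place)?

2904.7 mg

Potassium per g fat: banana 465, quinoa 102.7, tofu 23.38, sunflower seeds 12.35, eggs 11.83.
Take 3 servings of banana: uses 3 g fat, +1395.0 mg potassium (running total 1395.0 mg).
Take 3 servings of quinoa: uses 9 g fat, +924.0 mg potassium (running total 2319.0 mg).
Take 3 servings of tofu: uses 24 g fat, +561.0 mg potassium (running total 2880.0 mg).
Take 0.1176 servings of sunflower seeds: uses 2 g fat, +24.7 mg potassium (running total 2904.7 mg).
Greedy by best ratio exhausts the fat allowance optimally: 2904.7 mg.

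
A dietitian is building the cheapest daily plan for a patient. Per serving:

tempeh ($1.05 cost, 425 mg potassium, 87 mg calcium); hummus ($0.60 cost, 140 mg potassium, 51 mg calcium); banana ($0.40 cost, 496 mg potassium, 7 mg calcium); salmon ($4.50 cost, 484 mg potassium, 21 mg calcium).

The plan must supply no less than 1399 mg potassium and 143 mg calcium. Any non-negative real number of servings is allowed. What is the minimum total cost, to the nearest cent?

$2.20

Compare the cost at each extreme point of the feasible region.
tempeh only: max(1399/425, 143/87) = 3.292 servings → $3.46.
hummus only: max(1399/140, 143/51) = 9.993 servings → $6.00.
banana only: max(1399/496, 143/7) = 20.43 servings → $8.17.
salmon only: max(1399/484, 143/21) = 6.81 servings → $30.64.
tempeh + hummus: intersection lies outside the first quadrant.
tempeh + banana with both tight: 1.522 servings and 1.517 servings → $2.20.
tempeh + salmon with both tight: 1.2 servings and 1.836 servings → $9.52.
hummus + banana with both tight: 2.514 servings and 2.111 servings → $2.35.
hummus + salmon with both tight: 1.832 servings and 2.361 servings → $11.72.
banana + salmon with both targets exact would need a negative amount; discard.
The minimum over all feasible corners is $2.20.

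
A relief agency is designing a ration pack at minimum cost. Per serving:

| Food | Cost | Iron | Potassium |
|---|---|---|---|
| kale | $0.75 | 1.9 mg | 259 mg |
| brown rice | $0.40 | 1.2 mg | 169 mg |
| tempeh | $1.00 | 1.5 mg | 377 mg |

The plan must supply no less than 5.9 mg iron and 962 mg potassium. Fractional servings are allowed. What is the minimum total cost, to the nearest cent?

$2.28

kale only: max(5.9/1.9, 962/259) = 3.714 servings → $2.79.
brown rice only: max(5.9/1.2, 962/169) = 5.692 servings → $2.28.
tempeh only: max(5.9/1.5, 962/377) = 3.933 servings → $3.93.
kale + brown rice with both targets exact would need a negative amount; discard.
kale + tempeh with both tight: 2.383 servings and 0.9143 servings → $2.70.
brown rice + tempeh with both tight: 3.928 servings and 0.7908 servings → $2.36.
The minimum over all feasible corners is $2.28.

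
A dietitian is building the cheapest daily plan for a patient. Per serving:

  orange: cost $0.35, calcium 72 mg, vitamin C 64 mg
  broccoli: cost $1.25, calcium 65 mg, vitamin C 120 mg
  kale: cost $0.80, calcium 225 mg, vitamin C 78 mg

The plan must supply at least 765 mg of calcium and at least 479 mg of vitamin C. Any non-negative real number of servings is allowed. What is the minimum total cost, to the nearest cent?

Minimising a linear cost over {calcium ≥ 765, vitamin C ≥ 479, servings ≥ 0} — the optimum is at a vertex, using one or two foods.
orange only: max(765/72, 479/64) = 10.62 servings → $3.72.
broccoli only: max(765/65, 479/120) = 11.77 servings → $14.71.
kale only: max(765/225, 479/78) = 6.141 servings → $4.91.
orange + broccoli: the both-tight solution has a negative serving — not a feasible corner.
orange + kale with both tight: 5.476 servings and 1.648 servings → $3.23.
broccoli + kale with both tight: 2.194 servings and 2.766 servings → $4.96.
Cheapest feasible corner: $3.23.

$3.23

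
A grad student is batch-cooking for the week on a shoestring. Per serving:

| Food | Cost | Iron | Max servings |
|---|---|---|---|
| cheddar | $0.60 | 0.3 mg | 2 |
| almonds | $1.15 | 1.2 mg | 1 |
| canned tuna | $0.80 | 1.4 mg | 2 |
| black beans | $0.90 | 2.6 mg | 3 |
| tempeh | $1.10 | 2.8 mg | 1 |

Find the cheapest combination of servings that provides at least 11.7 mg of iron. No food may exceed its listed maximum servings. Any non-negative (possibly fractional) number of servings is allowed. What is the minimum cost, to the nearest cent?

$4.43

Cost per mg of iron: black beans $0.3462, tempeh $0.3929, canned tuna $0.5714, almonds $0.9583, cheddar $2.0000.
Take 3 servings of black beans: +7.8 mg iron for $2.70 (total $2.70, still need 3.9 mg).
Take 1 serving of tempeh: +2.8 mg iron for $1.10 (total $3.80, still need 1.1 mg).
Take 0.7857 servings of canned tuna: +1.1 mg iron for $0.63 (total $4.43, still need 0.0 mg).
Filling from the cheapest source first is optimal under one linear minimum: $4.43.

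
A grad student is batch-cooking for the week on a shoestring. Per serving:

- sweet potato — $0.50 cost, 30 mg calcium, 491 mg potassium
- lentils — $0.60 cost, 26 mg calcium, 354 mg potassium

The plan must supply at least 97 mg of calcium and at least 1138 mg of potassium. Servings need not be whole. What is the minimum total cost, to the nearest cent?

$1.62

This is a tiny linear program; its minimum lies at a vertex of the feasible set. List the vertices and price them.
sweet potato only: max(97/30, 1138/491) = 3.233 servings → $1.62.
lentils only: max(97/26, 1138/354) = 3.731 servings → $2.24.
sweet potato + lentils: intersection lies outside the first quadrant.
Cheapest feasible corner: $1.62.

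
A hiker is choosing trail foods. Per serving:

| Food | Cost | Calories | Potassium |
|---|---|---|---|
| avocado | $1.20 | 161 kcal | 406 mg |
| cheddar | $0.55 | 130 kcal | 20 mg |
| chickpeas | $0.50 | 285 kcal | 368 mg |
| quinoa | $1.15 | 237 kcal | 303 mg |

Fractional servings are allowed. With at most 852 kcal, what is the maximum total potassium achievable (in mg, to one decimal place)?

2148.5 mg

Potassium per kcal: avocado 2.522, chickpeas 1.291, quinoa 1.278, cheddar 0.1538.
With no serving limits, spend the whole calories allowance on avocado: 852 kcal / 161 kcal × 406 mg = 2148.5 mg.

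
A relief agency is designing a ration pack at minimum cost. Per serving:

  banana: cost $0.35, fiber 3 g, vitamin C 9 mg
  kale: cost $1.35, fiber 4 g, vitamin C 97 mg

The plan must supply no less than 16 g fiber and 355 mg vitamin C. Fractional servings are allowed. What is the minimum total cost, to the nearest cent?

$5.06

With two linear requirements the optimum uses one or two foods; enumerate the corners.
banana only: max(16/3, 355/9) = 39.44 servings → $13.81.
kale only: max(16/4, 355/97) = 4 servings → $5.40.
banana + kale with both tight: 0.5176 servings and 3.612 servings → $5.06.
So the least-cost plan costs $5.06.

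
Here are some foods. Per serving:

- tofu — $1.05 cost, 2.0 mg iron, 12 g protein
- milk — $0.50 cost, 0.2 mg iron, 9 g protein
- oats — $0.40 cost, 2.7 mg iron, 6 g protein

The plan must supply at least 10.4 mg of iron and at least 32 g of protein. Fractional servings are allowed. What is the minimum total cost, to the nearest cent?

$2.03

tofu only: max(10.4/2.0, 32/12) = 5.2 servings → $5.46.
milk only: max(10.4/0.2, 32/9) = 52 servings → $26.00.
oats only: max(10.4/2.7, 32/6) = 5.333 servings → $2.13.
tofu + milk with both targets exact would need a negative amount; discard.
tofu + oats with both tight: 1.176 servings and 2.98 servings → $2.43.
milk + oats with both tight: 1.039 servings and 3.775 servings → $2.03.
The minimum over all feasible corners is $2.03.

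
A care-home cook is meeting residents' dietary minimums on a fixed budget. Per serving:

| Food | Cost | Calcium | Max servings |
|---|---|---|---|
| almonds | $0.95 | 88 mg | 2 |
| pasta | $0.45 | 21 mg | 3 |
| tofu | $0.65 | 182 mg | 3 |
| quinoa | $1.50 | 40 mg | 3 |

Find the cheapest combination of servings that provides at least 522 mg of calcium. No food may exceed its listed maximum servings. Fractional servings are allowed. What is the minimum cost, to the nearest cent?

Cost per mg of calcium: tofu $0.0036, almonds $0.0108, pasta $0.0214, quinoa $0.0375.
Take 2.868 servings of tofu: +522.0 mg calcium for $1.86 (total $1.86, still need 0.0 mg).
Greedy by cheapest-per-mg is optimal for a single linear constraint, so the minimum cost is $1.86.

$1.86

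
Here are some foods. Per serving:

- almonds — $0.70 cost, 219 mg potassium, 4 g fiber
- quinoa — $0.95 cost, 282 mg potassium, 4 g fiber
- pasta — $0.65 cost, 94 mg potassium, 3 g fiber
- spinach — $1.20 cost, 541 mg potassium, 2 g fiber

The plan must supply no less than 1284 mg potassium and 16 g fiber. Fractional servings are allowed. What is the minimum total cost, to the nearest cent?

$3.60

Minimising a linear cost over {potassium ≥ 1284, fiber ≥ 16, servings ≥ 0} — the optimum is at a vertex, using one or two foods.
almonds only: max(1284/219, 16/4) = 5.863 servings → $4.10.
quinoa only: max(1284/282, 16/4) = 4.553 servings → $4.33.
pasta only: max(1284/94, 16/3) = 13.66 servings → $8.88.
spinach only: max(1284/541, 16/2) = 8 servings → $9.60.
almonds + quinoa: the both-tight solution has a negative serving — not a feasible corner.
almonds + pasta: intersection lies outside the first quadrant.
almonds + spinach with both tight: 3.527 servings and 0.9455 servings → $3.60.
quinoa + pasta: intersection lies outside the first quadrant.
quinoa + spinach with both tight: 3.805 servings and 0.39 servings → $4.08.
pasta + spinach with both tight: 4.243 servings and 1.636 servings → $4.72.
So the least-cost plan costs $3.60.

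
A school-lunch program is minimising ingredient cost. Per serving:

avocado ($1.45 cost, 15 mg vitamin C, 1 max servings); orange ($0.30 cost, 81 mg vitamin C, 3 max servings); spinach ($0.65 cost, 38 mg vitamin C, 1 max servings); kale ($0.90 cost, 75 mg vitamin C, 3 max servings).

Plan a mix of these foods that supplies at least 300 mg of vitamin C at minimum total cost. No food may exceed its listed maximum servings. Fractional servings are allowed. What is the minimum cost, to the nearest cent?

$1.58

Cost per mg of vitamin C: orange $0.0037, kale $0.0120, spinach $0.0171, avocado $0.0967.
Take 3 servings of orange: +243.0 mg vitamin C for $0.90 (total $0.90, still need 57.0 mg).
Take 0.76 servings of kale: +57.0 mg vitamin C for $0.68 (total $1.58, still need 0.0 mg).
Greedy by cheapest-per-mg is optimal for a single linear constraint, so the minimum cost is $1.58.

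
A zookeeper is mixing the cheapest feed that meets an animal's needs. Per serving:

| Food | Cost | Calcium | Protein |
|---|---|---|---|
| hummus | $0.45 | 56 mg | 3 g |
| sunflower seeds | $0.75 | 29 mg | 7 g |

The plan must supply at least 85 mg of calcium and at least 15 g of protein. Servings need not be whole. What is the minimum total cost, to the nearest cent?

$1.67

Check every corner: each single food scaled to meet both minima, and each pair solved so both constraints bind.
hummus only: max(85/56, 15/3) = 5 servings → $2.25.
sunflower seeds only: max(85/29, 15/7) = 2.931 servings → $2.20.
hummus + sunflower seeds with both tight: 0.5246 servings and 1.918 servings → $1.67.
So the least-cost plan costs $1.67.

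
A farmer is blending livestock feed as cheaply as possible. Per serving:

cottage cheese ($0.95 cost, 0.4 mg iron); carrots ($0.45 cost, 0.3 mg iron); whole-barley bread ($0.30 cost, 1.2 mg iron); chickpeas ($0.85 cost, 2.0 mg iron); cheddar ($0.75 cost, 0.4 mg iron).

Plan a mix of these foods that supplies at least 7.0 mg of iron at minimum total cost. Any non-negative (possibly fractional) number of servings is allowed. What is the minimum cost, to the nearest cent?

$1.75

Cost per mg of iron: whole-barley bread $0.2500, chickpeas $0.4250, carrots $1.5000, cheddar $1.8750, cottage cheese $2.3750.
With no serving limits, use only whole-barley bread: 7.0 mg / 1.2 mg = 5.833 servings × $0.30 = $1.75.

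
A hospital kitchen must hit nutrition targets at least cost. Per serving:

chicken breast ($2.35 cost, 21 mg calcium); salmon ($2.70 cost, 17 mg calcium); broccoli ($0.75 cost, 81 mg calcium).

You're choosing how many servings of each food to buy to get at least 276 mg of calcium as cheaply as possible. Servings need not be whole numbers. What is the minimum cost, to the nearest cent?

$2.56

Cost per mg of calcium: broccoli $0.0093, chicken breast $0.1119, salmon $0.1588.
With no serving limits, use only broccoli: 276 mg / 81 mg = 3.407 servings × $0.75 = $2.56.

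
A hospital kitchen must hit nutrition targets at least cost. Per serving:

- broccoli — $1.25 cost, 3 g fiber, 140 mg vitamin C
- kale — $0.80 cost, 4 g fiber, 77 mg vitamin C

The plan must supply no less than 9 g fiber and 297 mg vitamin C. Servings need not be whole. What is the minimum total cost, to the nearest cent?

$2.78

With two linear requirements the optimum uses one or two foods; enumerate the corners.
broccoli only: max(9/3, 297/140) = 3 servings → $3.75.
kale only: max(9/4, 297/77) = 3.857 servings → $3.09.
broccoli + kale with both tight: 1.505 servings and 1.122 servings → $2.78.
Cheapest feasible corner: $2.78.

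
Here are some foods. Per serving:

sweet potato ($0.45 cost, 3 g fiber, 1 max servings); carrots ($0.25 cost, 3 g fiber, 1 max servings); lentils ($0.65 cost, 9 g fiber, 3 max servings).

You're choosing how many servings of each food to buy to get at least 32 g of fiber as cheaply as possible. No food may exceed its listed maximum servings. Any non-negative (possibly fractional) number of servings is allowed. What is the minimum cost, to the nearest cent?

$2.50

Cost per g of fiber: lentils $0.0722, carrots $0.0833, sweet potato $0.1500.
Take 3 servings of lentils: +27.0 g fiber for $1.95 (total $1.95, still need 5.0 g).
Take 1 serving of carrots: +3.0 g fiber for $0.25 (total $2.20, still need 2.0 g).
Take 0.6667 servings of sweet potato: +2.0 g fiber for $0.30 (total $2.50, still need 0.0 g).
Greedy by cheapest-per-g is optimal for a single linear constraint, so the minimum cost is $2.50.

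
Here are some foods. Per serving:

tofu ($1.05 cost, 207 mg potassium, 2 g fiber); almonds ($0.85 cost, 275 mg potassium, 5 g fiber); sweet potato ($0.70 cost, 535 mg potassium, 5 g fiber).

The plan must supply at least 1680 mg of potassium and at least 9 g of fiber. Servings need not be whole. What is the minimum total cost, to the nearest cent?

$2.20

Minimising a linear cost over {potassium ≥ 1680, fiber ≥ 9, servings ≥ 0} — the optimum is at a vertex, using one or two foods.
tofu only: max(1680/207, 9/2) = 8.116 servings → $8.52.
almonds only: max(1680/275, 9/5) = 6.109 servings → $5.19.
sweet potato only: max(1680/535, 9/5) = 3.14 servings → $2.20.
tofu + almonds with both targets exact would need a negative amount; discard.
tofu + sweet potato with both targets exact would need a negative amount; discard.
almonds + sweet potato: intersection lies outside the first quadrant.
The minimum over all feasible corners is $2.20.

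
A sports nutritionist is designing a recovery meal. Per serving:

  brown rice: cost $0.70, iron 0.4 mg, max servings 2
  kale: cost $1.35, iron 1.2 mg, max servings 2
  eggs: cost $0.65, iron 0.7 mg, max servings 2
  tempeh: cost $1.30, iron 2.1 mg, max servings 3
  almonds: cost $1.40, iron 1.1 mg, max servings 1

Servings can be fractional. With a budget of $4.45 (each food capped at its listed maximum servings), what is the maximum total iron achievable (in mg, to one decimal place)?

6.9 mg

Iron per dollar: tempeh 1.615, eggs 1.077, kale 0.8889, almonds 0.7857, brown rice 0.5714.
Take 3 servings of tempeh: spends $3.90, +6.3 mg iron (running total 6.3 mg).
Take 0.8462 servings of eggs: spends $0.55, +0.6 mg iron (running total 6.9 mg).
Greedy by best ratio exhausts the cost allowance optimally: 6.9 mg.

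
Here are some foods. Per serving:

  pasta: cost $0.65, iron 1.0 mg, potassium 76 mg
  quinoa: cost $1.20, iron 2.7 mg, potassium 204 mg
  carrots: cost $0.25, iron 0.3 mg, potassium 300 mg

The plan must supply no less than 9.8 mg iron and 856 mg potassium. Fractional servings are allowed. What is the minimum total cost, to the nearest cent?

This is a tiny linear program; its minimum lies at a vertex of the feasible set. List the vertices and price them.
pasta only: max(9.8/1.0, 856/76) = 11.26 servings → $7.32.
quinoa only: max(9.8/2.7, 856/204) = 4.196 servings → $5.04.
carrots only: max(9.8/0.3, 856/300) = 32.67 servings → $8.17.
pasta + quinoa: intersection lies outside the first quadrant.
pasta + carrots with both tight: 9.68 servings and 0.4012 servings → $6.39.
quinoa + carrots with both tight: 3.583 servings and 0.4167 servings → $4.40.
The minimum over all feasible corners is $4.40.

$4.40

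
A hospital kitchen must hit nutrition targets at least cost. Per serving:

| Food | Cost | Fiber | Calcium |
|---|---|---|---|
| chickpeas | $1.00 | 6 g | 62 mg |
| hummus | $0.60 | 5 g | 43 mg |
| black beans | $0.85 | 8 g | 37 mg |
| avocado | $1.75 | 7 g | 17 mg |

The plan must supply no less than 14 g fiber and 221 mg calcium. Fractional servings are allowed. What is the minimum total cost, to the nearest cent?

Compare the cost at each extreme point of the feasible region.
chickpeas only: max(14/6, 221/62) = 3.565 servings → $3.56.
hummus only: max(14/5, 221/43) = 5.14 servings → $3.08.
black beans only: max(14/8, 221/37) = 5.973 servings → $5.08.
avocado only: max(14/7, 221/17) = 13 servings → $22.75.
chickpeas + hummus: intersection lies outside the first quadrant.
chickpeas + black beans with both targets exact would need a negative amount; discard.
chickpeas + avocado: intersection lies outside the first quadrant.
hummus + black beans: the both-tight solution has a negative serving — not a feasible corner.
hummus + avocado: intersection lies outside the first quadrant.
black beans + avocado: intersection lies outside the first quadrant.
So the least-cost plan costs $3.08.

$3.08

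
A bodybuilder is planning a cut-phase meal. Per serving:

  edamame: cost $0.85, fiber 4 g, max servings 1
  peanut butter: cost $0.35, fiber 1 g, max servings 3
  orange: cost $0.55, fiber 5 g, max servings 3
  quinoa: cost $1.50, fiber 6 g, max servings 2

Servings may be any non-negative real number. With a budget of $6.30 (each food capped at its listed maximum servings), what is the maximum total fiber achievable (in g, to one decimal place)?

33.3 g

Fiber per dollar: orange 9.091, edamame 4.706, quinoa 4, peanut butter 2.857.
Take 3 servings of orange: spends $1.65, +15.0 g fiber (running total 15.0 g).
Take 1 serving of edamame: spends $0.85, +4.0 g fiber (running total 19.0 g).
Take 2 servings of quinoa: spends $3.00, +12.0 g fiber (running total 31.0 g).
Take 2.286 servings of peanut butter: spends $0.80, +2.3 g fiber (running total 33.3 g).
Greedy by best ratio exhausts the cost allowance optimally: 33.3 g.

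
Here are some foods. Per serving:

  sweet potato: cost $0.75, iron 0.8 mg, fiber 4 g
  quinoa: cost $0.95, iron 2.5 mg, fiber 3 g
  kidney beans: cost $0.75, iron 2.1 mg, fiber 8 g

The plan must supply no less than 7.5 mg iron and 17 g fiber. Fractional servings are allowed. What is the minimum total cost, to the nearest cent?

$2.68

This is a tiny linear program; its minimum lies at a vertex of the feasible set. List the vertices and price them.
sweet potato only: max(7.5/0.8, 17/4) = 9.375 servings → $7.03.
quinoa only: max(7.5/2.5, 17/3) = 5.667 servings → $5.38.
kidney beans only: max(7.5/2.1, 17/8) = 3.571 servings → $2.68.
sweet potato + quinoa with both tight: 2.632 servings and 2.158 servings → $4.02.
sweet potato + kidney beans: intersection lies outside the first quadrant.
quinoa + kidney beans with both tight: 1.774 servings and 1.46 servings → $2.78.
Cheapest feasible corner: $2.68.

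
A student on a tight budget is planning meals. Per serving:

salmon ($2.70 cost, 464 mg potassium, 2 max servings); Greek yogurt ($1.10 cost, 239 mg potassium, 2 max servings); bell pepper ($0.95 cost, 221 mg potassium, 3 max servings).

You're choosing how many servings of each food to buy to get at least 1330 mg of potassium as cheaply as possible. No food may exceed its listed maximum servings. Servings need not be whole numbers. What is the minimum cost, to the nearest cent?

Cost per mg of potassium: bell pepper $0.0043, Greek yogurt $0.0046, salmon $0.0058.
Take 3 servings of bell pepper: +663.0 mg potassium for $2.85 (total $2.85, still need 667.0 mg).
Take 2 servings of Greek yogurt: +478.0 mg potassium for $2.20 (total $5.05, still need 189.0 mg).
Take 0.4073 servings of salmon: +189.0 mg potassium for $1.10 (total $6.15, still need 0.0 mg).
Greedy by cheapest-per-mg is optimal for a single linear constraint, so the minimum cost is $6.15.

$6.15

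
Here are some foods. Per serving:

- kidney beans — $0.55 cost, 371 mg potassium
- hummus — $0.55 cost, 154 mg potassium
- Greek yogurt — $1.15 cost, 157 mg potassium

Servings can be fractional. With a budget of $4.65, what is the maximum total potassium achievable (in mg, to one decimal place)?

3136.6 mg

Potassium per dollar: kidney beans 674.5, hummus 280, Greek yogurt 136.5.
With no serving limits, spend the whole cost allowance on kidney beans: $4.65 / $0.55 × 371 mg = 3136.6 mg.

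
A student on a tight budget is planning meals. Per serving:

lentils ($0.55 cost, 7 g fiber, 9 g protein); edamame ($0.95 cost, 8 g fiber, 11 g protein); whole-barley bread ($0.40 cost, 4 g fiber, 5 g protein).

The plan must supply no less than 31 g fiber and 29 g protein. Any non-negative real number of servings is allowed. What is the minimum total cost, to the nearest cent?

$2.44

Compare the cost at each extreme point of the feasible region.
lentils only: max(31/7, 29/9) = 4.429 servings → $2.44.
edamame only: max(31/8, 29/11) = 3.875 servings → $3.68.
whole-barley bread only: max(31/4, 29/5) = 7.75 servings → $3.10.
lentils + edamame with both targets exact would need a negative amount; discard.
lentils + whole-barley bread with both targets exact would need a negative amount; discard.
edamame + whole-barley bread: the both-tight solution has a negative serving — not a feasible corner.
Cheapest feasible corner: $2.44.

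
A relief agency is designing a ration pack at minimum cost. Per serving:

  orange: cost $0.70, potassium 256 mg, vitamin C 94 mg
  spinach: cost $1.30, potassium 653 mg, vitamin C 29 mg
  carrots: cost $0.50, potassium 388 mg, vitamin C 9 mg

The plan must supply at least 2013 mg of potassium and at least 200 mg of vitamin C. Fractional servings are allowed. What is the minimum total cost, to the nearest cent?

$3.24

At the optimum either one food covers both requirements or two foods hit both targets exactly; no other combination can be cheaper.
orange only: max(2013/256, 200/94) = 7.863 servings → $5.50.
spinach only: max(2013/653, 200/29) = 6.897 servings → $8.97.
carrots only: max(2013/388, 200/9) = 22.22 servings → $11.11.
orange + spinach with both tight: 1.339 servings and 2.558 servings → $4.26.
orange + carrots with both tight: 1.741 servings and 4.04 servings → $3.24.
spinach + carrots with both targets exact would need a negative amount; discard.
Cheapest feasible corner: $3.24.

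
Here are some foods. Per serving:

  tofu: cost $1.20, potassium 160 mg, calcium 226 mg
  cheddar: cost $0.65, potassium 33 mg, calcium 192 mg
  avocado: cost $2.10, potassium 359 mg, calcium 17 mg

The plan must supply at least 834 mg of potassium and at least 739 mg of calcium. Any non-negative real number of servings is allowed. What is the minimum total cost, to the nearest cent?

$5.72

tofu only: max(834/160, 739/226) = 5.213 servings → $6.25.
cheddar only: max(834/33, 739/192) = 25.27 servings → $16.43.
avocado only: max(834/359, 739/17) = 43.47 servings → $91.29.
tofu + cheddar: intersection lies outside the first quadrant.
tofu + avocado with both tight: 3.203 servings and 0.8958 servings → $5.72.
cheddar + avocado with both tight: 3.673 servings and 1.985 servings → $6.56.
The minimum over all feasible corners is $5.72.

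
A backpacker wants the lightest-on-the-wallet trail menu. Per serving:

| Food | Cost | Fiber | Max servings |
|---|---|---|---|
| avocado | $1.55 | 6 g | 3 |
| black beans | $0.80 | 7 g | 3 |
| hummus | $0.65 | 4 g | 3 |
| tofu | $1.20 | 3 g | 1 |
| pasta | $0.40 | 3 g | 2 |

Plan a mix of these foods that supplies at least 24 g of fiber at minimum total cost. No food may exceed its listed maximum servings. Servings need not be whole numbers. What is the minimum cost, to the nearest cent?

$2.80

Cost per g of fiber: black beans $0.1143, pasta $0.1333, hummus $0.1625, avocado $0.2583, tofu $0.4000.
Take 3 servings of black beans: +21.0 g fiber for $2.40 (total $2.40, still need 3.0 g).
Take 1 serving of pasta: +3.0 g fiber for $0.40 (total $2.80, still need 0.0 g).
Greedy by cheapest-per-g is optimal for a single linear constraint, so the minimum cost is $2.80.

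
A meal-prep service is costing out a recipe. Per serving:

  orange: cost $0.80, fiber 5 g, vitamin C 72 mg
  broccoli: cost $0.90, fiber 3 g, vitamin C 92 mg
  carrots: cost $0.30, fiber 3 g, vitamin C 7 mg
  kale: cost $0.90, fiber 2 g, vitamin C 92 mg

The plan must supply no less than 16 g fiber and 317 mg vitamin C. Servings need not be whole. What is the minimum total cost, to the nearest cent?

Check every corner: each single food scaled to meet both minima, and each pair solved so both constraints bind.
orange only: max(16/5, 317/72) = 4.403 servings → $3.52.
broccoli only: max(16/3, 317/92) = 5.333 servings → $4.80.
carrots only: max(16/3, 317/7) = 45.29 servings → $13.59.
kale only: max(16/2, 317/92) = 8 servings → $7.20.
orange + broccoli with both tight: 2.135 servings and 1.775 servings → $3.31.
orange + carrots: intersection lies outside the first quadrant.
orange + kale with both tight: 2.652 servings and 1.37 servings → $3.35.
broccoli + carrots with both tight: 3.29 servings and 2.043 servings → $3.57.
broccoli + kale: the both-tight solution has a negative serving — not a feasible corner.
carrots + kale with both tight: 3.198 servings and 3.202 servings → $3.84.
The minimum over all feasible corners is $3.31.

$3.31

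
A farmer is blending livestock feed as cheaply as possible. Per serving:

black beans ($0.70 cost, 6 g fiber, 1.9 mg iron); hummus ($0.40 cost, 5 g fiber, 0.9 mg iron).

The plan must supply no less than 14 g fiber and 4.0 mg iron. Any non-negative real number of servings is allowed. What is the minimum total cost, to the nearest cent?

A basic optimal solution has at most two foods positive. Try each food alone and each pair with both targets met exactly.
black beans only: max(14/6, 4.0/1.9) = 2.333 servings → $1.63.
hummus only: max(14/5, 4.0/0.9) = 4.444 servings → $1.78.
black beans + hummus with both tight: 1.805 servings and 0.6341 servings → $1.52.
The minimum over all feasible corners is $1.52.

$1.52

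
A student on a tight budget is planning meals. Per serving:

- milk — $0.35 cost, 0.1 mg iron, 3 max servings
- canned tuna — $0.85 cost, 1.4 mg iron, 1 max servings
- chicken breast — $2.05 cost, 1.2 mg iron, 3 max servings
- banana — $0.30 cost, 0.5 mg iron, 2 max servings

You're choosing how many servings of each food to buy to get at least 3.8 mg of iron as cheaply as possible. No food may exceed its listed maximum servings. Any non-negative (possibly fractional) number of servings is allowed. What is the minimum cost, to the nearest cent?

Cost per mg of iron: banana $0.6000, canned tuna $0.6071, chicken breast $1.7083, milk $3.5000.
Take 2 servings of banana: +1.0 mg iron for $0.60 (total $0.60, still need 2.8 mg).
Take 1 serving of canned tuna: +1.4 mg iron for $0.85 (total $1.45, still need 1.4 mg).
Take 1.167 servings of chicken breast: +1.4 mg iron for $2.39 (total $3.84, still need 0.0 mg).
Greedy by cheapest-per-mg is optimal for a single linear constraint, so the minimum cost is $3.84.

$3.84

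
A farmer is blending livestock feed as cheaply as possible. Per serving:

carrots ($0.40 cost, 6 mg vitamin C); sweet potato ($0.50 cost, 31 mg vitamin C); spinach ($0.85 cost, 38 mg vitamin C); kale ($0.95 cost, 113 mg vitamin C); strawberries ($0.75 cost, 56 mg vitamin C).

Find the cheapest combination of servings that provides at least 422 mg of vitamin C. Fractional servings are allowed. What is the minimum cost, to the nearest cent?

Cost per mg of vitamin C: kale $0.0084, strawberries $0.0134, sweet potato $0.0161, spinach $0.0224, carrots $0.0667.
With no serving limits, use only kale: 422 mg / 113 mg = 3.735 servings × $0.95 = $3.55.

$3.55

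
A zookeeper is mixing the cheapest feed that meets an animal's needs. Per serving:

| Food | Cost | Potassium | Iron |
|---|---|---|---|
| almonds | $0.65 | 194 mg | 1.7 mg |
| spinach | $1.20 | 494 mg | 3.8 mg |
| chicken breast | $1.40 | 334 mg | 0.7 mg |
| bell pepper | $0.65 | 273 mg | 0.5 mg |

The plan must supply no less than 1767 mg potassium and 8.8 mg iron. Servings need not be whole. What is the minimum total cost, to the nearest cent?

$4.25

almonds only: max(1767/194, 8.8/1.7) = 9.108 servings → $5.92.
spinach only: max(1767/494, 8.8/3.8) = 3.577 servings → $4.29.
chicken breast only: max(1767/334, 8.8/0.7) = 12.57 servings → $17.60.
bell pepper only: max(1767/273, 8.8/0.5) = 17.6 servings → $11.44.
almonds + spinach: the both-tight solution has a negative serving — not a feasible corner.
almonds + chicken breast with both tight: 3.941 servings and 3.002 servings → $6.76.
almonds + bell pepper with both tight: 4.138 servings and 3.532 servings → $4.99.
spinach + chicken breast with both tight: 1.844 servings and 2.564 servings → $5.80.
spinach + bell pepper with both tight: 1.922 servings and 2.995 servings → $4.25.
chicken breast + bell pepper: the both-tight solution has a negative serving — not a feasible corner.
The minimum over all feasible corners is $4.25.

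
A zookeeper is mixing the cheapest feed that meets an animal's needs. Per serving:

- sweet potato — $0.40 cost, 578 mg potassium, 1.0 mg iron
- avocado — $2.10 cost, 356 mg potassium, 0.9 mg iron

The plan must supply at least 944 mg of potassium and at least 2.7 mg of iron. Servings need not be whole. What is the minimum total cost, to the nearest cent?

With two linear requirements the optimum uses one or two foods; enumerate the corners.
sweet potato only: max(944/578, 2.7/1.0) = 2.7 servings → $1.08.
avocado only: max(944/356, 2.7/0.9) = 3 servings → $6.30.
sweet potato + avocado with both targets exact would need a negative amount; discard.
Cheapest feasible corner: $1.08.

$1.08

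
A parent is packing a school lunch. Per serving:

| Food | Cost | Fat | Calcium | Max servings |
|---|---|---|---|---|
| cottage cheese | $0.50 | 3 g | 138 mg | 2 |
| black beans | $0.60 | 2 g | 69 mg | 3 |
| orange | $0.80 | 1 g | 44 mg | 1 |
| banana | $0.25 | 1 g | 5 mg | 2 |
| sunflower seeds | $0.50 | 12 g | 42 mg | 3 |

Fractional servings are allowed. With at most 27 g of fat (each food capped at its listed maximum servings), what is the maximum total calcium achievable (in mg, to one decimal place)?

Calcium per g fat: cottage cheese 46, orange 44, black beans 34.5, banana 5, sunflower seeds 3.5.
Take 2 servings of cottage cheese: uses 6 g fat, +276.0 mg calcium (running total 276.0 mg).
Take 1 serving of orange: uses 1 g fat, +44.0 mg calcium (running total 320.0 mg).
Take 3 servings of black beans: uses 6 g fat, +207.0 mg calcium (running total 527.0 mg).
Take 2 servings of banana: uses 2 g fat, +10.0 mg calcium (running total 537.0 mg).
Take 1 serving of sunflower seeds: uses 12 g fat, +42.0 mg calcium (running total 579.0 mg).
Filling greedily by calcium-per-g fat is optimal for one linear limit, giving 579.0 mg.

579.0 mg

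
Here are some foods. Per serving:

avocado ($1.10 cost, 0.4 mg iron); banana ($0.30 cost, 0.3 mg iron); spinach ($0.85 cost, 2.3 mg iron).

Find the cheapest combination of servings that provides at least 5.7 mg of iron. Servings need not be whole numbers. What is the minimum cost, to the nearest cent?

$2.11

Cost per mg of iron: spinach $0.3696, banana $1.0000, avocado $2.7500.
With no serving limits, use only spinach: 5.7 mg / 2.3 mg = 2.478 servings × $0.85 = $2.11.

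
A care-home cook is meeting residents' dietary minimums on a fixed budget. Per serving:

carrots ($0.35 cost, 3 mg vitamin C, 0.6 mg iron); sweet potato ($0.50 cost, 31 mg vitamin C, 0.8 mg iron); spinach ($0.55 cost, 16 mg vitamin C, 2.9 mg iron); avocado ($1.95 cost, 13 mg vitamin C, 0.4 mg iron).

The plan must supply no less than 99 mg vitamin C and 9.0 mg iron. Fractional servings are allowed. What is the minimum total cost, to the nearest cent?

For a min-cost LP with two ≥-constraints, a basic feasible solution has at most two positive variables.
carrots only: max(99/3, 9.0/0.6) = 33 servings → $11.55.
sweet potato only: max(99/31, 9.0/0.8) = 11.25 servings → $5.62.
spinach only: max(99/16, 9.0/2.9) = 6.188 servings → $3.40.
avocado only: max(99/13, 9.0/0.4) = 22.5 servings → $43.88.
carrots + sweet potato with both tight: 12.33 servings and 2 servings → $5.32.
carrots + spinach with both targets exact would need a negative amount; discard.
carrots + avocado with both tight: 11.73 servings and 4.909 servings → $13.68.
sweet potato + spinach with both tight: 1.856 servings and 2.591 servings → $2.35.
sweet potato + avocado: intersection lies outside the first quadrant.
spinach + avocado with both tight: 2.473 servings and 4.572 servings → $10.28.
The minimum over all feasible corners is $2.35.

$2.35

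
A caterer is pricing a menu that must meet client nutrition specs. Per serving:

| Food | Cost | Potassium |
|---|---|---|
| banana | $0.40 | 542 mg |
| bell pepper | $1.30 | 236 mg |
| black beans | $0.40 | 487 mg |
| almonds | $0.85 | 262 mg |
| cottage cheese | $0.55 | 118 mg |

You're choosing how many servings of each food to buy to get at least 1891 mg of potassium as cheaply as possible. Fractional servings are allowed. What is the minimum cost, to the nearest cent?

$1.40

Cost per mg of potassium: banana $0.0007, black beans $0.0008, almonds $0.0032, cottage cheese $0.0047, bell pepper $0.0055.
With no serving limits, use only banana: 1891 mg / 542 mg = 3.489 servings × $0.40 = $1.40.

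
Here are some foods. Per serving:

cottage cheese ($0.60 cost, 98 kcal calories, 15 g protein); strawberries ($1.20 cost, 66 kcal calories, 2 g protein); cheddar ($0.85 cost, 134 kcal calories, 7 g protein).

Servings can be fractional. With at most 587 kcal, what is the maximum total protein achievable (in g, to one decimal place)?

89.8 g

Protein per kcal: cottage cheese 0.1531, cheddar 0.05224, strawberries 0.0303.
With no serving limits, spend the whole calories allowance on cottage cheese: 587 kcal / 98 kcal × 15 g = 89.8 g.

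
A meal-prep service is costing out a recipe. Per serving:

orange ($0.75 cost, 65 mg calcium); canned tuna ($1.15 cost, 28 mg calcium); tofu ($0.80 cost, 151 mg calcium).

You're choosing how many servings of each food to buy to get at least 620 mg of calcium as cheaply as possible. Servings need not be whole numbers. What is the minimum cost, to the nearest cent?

Cost per mg of calcium: tofu $0.0053, orange $0.0115, canned tuna $0.0411.
With no serving limits, use only tofu: 620 mg / 151 mg = 4.106 servings × $0.80 = $3.28.

$3.28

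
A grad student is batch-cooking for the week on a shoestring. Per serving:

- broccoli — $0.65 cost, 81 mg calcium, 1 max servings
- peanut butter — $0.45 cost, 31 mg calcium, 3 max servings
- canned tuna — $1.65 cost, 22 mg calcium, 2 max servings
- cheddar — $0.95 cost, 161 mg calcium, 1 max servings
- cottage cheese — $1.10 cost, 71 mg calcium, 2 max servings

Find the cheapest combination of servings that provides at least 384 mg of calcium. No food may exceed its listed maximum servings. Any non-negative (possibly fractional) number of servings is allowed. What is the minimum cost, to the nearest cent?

$3.71

Cost per mg of calcium: cheddar $0.0059, broccoli $0.0080, peanut butter $0.0145, cottage cheese $0.0155, canned tuna $0.0750.
Take 1 serving of cheddar: +161.0 mg calcium for $0.95 (total $0.95, still need 223.0 mg).
Take 1 serving of broccoli: +81.0 mg calcium for $0.65 (total $1.60, still need 142.0 mg).
Take 3 servings of peanut butter: +93.0 mg calcium for $1.35 (total $2.95, still need 49.0 mg).
Take 0.6901 servings of cottage cheese: +49.0 mg calcium for $0.76 (total $3.71, still need 0.0 mg).
Filling from the cheapest source first is optimal under one linear minimum: $3.71.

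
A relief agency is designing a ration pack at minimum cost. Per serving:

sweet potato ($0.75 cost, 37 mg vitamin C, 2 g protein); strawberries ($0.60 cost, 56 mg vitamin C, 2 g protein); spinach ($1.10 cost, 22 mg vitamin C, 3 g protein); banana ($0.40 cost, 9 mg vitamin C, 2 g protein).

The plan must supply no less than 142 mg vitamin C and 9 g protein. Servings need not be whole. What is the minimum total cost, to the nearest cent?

Compare the cost at each extreme point of the feasible region.
sweet potato only: max(142/37, 9/2) = 4.5 servings → $3.38.
strawberries only: max(142/56, 9/2) = 4.5 servings → $2.70.
spinach only: max(142/22, 9/3) = 6.455 servings → $7.10.
banana only: max(142/9, 9/2) = 15.78 servings → $6.31.
sweet potato + strawberries: intersection lies outside the first quadrant.
sweet potato + spinach with both tight: 3.403 servings and 0.7313 servings → $3.36.
sweet potato + banana with both tight: 3.625 servings and 0.875 servings → $3.07.
strawberries + spinach with both tight: 1.839 servings and 1.774 servings → $3.05.
strawberries + banana with both tight: 2.16 servings and 2.34 servings → $2.23.
spinach + banana: intersection lies outside the first quadrant.
So the least-cost plan costs $2.23.

$2.23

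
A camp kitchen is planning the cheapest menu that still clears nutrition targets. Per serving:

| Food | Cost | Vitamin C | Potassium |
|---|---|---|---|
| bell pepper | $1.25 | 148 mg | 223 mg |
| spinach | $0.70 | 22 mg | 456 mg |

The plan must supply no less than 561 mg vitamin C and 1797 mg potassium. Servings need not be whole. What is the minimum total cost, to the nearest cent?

$5.90

With two linear requirements the optimum uses one or two foods; enumerate the corners.
bell pepper only: max(561/148, 1797/223) = 8.058 servings → $10.07.
spinach only: max(561/22, 1797/456) = 25.5 servings → $17.85.
bell pepper + spinach with both tight: 3.456 servings and 2.251 servings → $5.90.
Cheapest feasible corner: $5.90.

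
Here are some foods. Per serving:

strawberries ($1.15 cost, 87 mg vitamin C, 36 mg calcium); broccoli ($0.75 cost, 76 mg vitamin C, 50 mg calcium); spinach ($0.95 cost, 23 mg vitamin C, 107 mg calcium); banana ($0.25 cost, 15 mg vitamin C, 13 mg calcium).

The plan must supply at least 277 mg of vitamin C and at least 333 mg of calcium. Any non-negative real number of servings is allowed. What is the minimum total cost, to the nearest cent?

strawberries only: max(277/87, 333/36) = 9.25 servings → $10.64.
broccoli only: max(277/76, 333/50) = 6.66 servings → $5.00.
spinach only: max(277/23, 333/107) = 12.04 servings → $11.44.
banana only: max(277/15, 333/13) = 25.62 servings → $6.40.
strawberries + broccoli: the both-tight solution has a negative serving — not a feasible corner.
strawberries + spinach with both tight: 2.592 servings and 2.24 servings → $5.11.
strawberries + banana with both targets exact would need a negative amount; discard.
broccoli + spinach with both tight: 3.148 servings and 1.641 servings → $3.92.
broccoli + banana with both targets exact would need a negative amount; discard.
spinach + banana with both tight: 1.067 servings and 16.83 servings → $5.22.
So the least-cost plan costs $3.92.

$3.92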